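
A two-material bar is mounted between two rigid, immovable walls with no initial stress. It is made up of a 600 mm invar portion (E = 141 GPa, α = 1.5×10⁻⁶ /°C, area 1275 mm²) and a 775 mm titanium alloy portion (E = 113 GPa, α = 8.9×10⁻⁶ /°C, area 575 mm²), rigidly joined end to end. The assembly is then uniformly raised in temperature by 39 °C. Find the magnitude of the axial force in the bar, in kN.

P ≈ 19.9 kN (compressive)

If the supports were absent, the total length change would be Σ αᵢΔT Lᵢ = 1.5×10⁻⁶×39×600 + 8.9×10⁻⁶×39×775 = 0.3041 mm.
The walls prevent any net length change, so an axial force P (same in every segment) develops. Compatibility: P · Σ Lᵢ/(AᵢEᵢ) = δ_free.
The series flexibility is Σ Lᵢ/(AᵢEᵢ) = 600/(1275×141×10³) + 775/(575×113×10³) = 1.527×10⁻⁵ mm/N.
Hence P = δ_free / Σ(L/AE) = 0.3041/1.527×10⁻⁵ = 19.92 kN (compressive).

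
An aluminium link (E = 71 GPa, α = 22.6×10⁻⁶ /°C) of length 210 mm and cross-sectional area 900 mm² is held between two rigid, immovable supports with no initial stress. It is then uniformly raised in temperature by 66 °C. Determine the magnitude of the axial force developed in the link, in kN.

P ≈ 95.3 kN (compressive)

With zero net strain, σ = E·αΔT = 71 GPa × 22.6×10⁻⁶ × 66 = 105.9 MPa.
Then P = σA = 105.9 × 900 mm² = 95.31 kN, compressive.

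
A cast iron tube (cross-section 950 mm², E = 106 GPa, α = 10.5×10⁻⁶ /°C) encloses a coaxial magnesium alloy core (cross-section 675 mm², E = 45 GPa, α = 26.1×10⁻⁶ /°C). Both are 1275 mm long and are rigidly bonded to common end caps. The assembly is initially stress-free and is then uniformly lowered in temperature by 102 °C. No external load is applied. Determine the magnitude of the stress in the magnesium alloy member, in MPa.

Equilibrium of a rigid end plate with no external load gives equal and opposite internal forces ±P in the two members. Since α_{magnesium alloy} > α_{cast iron}, cooling drives the magnesium alloy into tension and the cast iron into compression.
Setting the final lengths equal and cancelling L: (α₁ − α₂)ΔT = P/(A₁E₁) + P/(A₂E₂).
|α₁ − α₂|·ΔT = 15.6×10⁻⁶ × 102 = 0.001591.
1/(A₁E₁) + 1/(A₂E₂) = 1/(950×106×10³) + 1/(675×45×10³) = 4.285×10⁻⁸ N⁻¹.
P = 0.001591 / 4.285×10⁻⁸ = 37130 N = 37.13 kN.
σ_{magnesium alloy} = P/A₂ = 37130/675 = 55.01 MPa, tensile.

σ ≈ 55 MPa (tensile)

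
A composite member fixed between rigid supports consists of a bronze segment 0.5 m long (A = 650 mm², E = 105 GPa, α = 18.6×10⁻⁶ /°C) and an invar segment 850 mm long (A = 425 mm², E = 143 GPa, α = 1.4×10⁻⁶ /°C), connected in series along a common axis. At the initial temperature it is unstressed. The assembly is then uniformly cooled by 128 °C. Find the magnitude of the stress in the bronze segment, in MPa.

σ ≈ 96.9 MPa (tensile)

With the walls removed the bar would change length by δ_free = Σ αᵢΔT Lᵢ = 18.6×10⁻⁶×128×500 + 1.4×10⁻⁶×128×850 = 1.343 mm.
Since the ends are fixed, an axial force P builds up, equal in every segment, with P · Σ Lᵢ/(AᵢEᵢ) = δ_free.
The series flexibility is Σ Lᵢ/(AᵢEᵢ) = 500/(650×105×10³) + 850/(425×143×10³) = 2.131×10⁻⁵ mm/N.
P = 1.343 / 2.131×10⁻⁵ = 63000 N = 63 kN, tensile.
σ_{bronze} = P / A = 63000 / 650 = 96.93 MPa.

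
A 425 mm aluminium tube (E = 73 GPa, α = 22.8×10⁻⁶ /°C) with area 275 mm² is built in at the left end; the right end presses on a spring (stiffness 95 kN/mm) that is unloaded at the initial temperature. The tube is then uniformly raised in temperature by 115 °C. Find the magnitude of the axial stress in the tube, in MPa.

If the spring were absent the tube would lengthen by αΔT L = 22.8×10⁻⁶ × 115 × 425 = 1.114 mm.
With a force P in the spring, the elastic change of the tube is PL/(AE) and that of the spring is P/k; compatibility requires their sum to equal δ_free.
P [ L/(AE) + 1/k ] = δ_free → P [ 425/(275×73×10³) + 1/(95×10³) ] = 1.114.
P = 1.114 / 3.17×10⁻⁵ = 35160 N.
σ = P/A = 35160/275 = 127.8 MPa.

σ ≈ 128 MPa (compressive)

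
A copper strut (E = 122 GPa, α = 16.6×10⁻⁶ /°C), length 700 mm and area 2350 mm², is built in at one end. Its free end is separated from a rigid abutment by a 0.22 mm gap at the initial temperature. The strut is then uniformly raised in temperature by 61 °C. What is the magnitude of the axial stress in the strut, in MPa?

Free thermal elongation = αΔT L = 16.6×10⁻⁶ × 61 × 700 = 0.7088 mm.
This exceeds the 0.22 mm gap, so the wall pushes back. The portion of expansion that must be recovered elastically is δ_free − gap = 0.7088 − 0.22 = 0.4888 mm.
So σ = E(δ_free − g)/L = 122×10³ × 0.4888/700 = 85.19 MPa.

σ ≈ 85.2 MPa (compressive)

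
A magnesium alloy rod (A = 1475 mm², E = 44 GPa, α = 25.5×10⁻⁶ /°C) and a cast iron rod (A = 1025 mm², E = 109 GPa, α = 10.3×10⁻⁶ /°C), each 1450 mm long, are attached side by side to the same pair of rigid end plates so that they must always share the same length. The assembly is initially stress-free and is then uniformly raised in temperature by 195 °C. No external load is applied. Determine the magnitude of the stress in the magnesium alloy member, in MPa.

The magnesium alloy has the larger α, so on heating it would change length more than the cast iron if both were free. The rigid plates force a common final length, so the magnesium alloy is put into compression and the cast iron into tension, with equal and opposite forces P (no external load).
Compatibility of the two members (thermal + elastic change equal): (α₁ − α₂)ΔT = P·[1/(A₁E₁) + 1/(A₂E₂)].
|α₁ − α₂|·ΔT = 15.2×10⁻⁶ × 195 = 0.002964.
1/(A₁E₁) + 1/(A₂E₂) = 1/(1475×44×10³) + 1/(1025×109×10³) = 2.436×10⁻⁸ N⁻¹.
So P = 0.002964 / 2.436×10⁻⁸ = 121.7 kN.
σ_{magnesium alloy} = P/A₁ = 121700/1475 = 82.5 MPa, compressive.

σ ≈ 82.5 MPa (compressive)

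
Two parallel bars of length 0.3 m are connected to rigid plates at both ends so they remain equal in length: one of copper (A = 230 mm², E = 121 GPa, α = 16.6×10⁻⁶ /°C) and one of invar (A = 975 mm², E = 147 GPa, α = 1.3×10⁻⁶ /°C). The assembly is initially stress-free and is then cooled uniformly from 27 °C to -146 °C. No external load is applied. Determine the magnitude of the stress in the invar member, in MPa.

Both members must finish at the same length. With the larger α, the copper tends to over-contract; the plates restrain it, putting the copper in tension and the invar in compression. With no external load the two internal forces are equal and opposite, magnitude P.
Compatibility of the two members (thermal + elastic change equal): (α₁ − α₂)ΔT = P·[1/(A₁E₁) + 1/(A₂E₂)].
|α₁ − α₂|·ΔT = 15.3×10⁻⁶ × 173 = 0.002647.
1/(A₁E₁) + 1/(A₂E₂) = 1/(230×121×10³) + 1/(975×147×10³) = 4.291×10⁻⁸ N⁻¹.
P = 0.002647 / 4.291×10⁻⁸ = 61690 N = 61.69 kN.
σ_{invar} = P/A₂ = 61690/975 = 63.27 MPa, compressive.

σ ≈ 63.3 MPa (compressive)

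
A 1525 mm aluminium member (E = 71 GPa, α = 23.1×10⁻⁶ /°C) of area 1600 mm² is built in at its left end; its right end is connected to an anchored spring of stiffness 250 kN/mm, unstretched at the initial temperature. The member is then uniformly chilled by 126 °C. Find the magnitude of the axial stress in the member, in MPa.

σ ≈ 159 MPa (tensile)

If the spring were absent the member would shorten by αΔT L = 23.1×10⁻⁶ × 126 × 1525 = 4.439 mm.
Let P be the tensile force in the spring. The member extends elastically by PL/(AE) and the spring stretches by P/k; together these equal δ_free.
So P = δ_free / [L/(AE) + 1/k] = 4.439 / [ 1525/(1600×71×10³) + 1/(250×10³) ].
P = 4.439 / 1.742×10⁻⁵ = 254700 N.
σ = P/A = 254700/1600 = 159.2 MPa.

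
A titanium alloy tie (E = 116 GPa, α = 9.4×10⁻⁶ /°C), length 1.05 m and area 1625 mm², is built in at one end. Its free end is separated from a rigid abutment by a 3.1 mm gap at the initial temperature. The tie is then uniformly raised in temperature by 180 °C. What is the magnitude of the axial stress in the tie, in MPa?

Free thermal elongation = αΔT L = 9.4×10⁻⁶ × 180 × 1050 = 1.777 mm.
Since δ_free = 1.78 mm is less than the 3.1 mm gap, the tie never touches the wall. No axial force develops.

σ ≈ 0 MPa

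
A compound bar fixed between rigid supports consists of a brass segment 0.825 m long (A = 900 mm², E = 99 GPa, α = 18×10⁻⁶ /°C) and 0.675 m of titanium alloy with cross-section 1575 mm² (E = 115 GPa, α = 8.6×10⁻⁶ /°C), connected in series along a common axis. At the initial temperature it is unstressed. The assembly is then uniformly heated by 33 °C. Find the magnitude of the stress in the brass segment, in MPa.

σ ≈ 58.3 MPa (compressive)

If the supports were absent, the total length change would be Σ αᵢΔT Lᵢ = 18×10⁻⁶×33×825 + 8.6×10⁻⁶×33×675 = 0.6816 mm.
The rigid supports impose zero overall length change; the single axial force P common to all segments must satisfy P Σ Lᵢ/(AᵢEᵢ) = δ_free.
Σ Lᵢ/(AᵢEᵢ) = 825/(900×99×10³) + 675/(1575×115×10³) = 1.299×10⁻⁵ mm/N.
P = 0.6816 / 1.299×10⁻⁵ = 52490 N = 52.49 kN, compressive.
σ_{brass} = P / A = 52490 / 900 = 58.32 MPa.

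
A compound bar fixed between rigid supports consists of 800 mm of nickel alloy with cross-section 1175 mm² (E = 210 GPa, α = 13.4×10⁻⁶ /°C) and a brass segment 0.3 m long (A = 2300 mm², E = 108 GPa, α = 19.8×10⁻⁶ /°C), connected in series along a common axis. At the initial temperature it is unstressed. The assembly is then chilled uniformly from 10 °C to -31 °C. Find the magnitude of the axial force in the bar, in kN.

If the supports were absent, the total length change would be Σ αᵢΔT Lᵢ = 13.4×10⁻⁶×41×800 + 19.8×10⁻⁶×41×300 = 0.6831 mm.
The rigid supports impose zero overall length change; the single axial force P common to all segments must satisfy P Σ Lᵢ/(AᵢEᵢ) = δ_free.
Σ Lᵢ/(AᵢEᵢ) = 800/(1175×210×10³) + 300/(2300×108×10³) = 4.45×10⁻⁶ mm/N.
P = 0.6831 / 4.45×10⁻⁶ = 153500 N = 153.5 kN, tensile.

P ≈ 154 kN (tensile)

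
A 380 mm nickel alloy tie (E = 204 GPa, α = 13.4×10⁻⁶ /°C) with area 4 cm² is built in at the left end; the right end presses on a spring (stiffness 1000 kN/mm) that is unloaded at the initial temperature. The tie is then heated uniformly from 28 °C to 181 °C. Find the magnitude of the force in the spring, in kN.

The unrestrained thermal change is αΔT L = 13.4×10⁻⁶ × 153 × 380 = 0.7791 mm.
With a force P in the spring, the elastic change of the tie is PL/(AE) and that of the spring is P/k; compatibility requires their sum to equal δ_free.
P [ L/(AE) + 1/k ] = δ_free → P [ 380/(400×204×10³) + 1/(1000×10³) ] = 0.7791.
P = 0.7791 / 5.657×10⁻⁶ = 137700 N.

P ≈ 138 kN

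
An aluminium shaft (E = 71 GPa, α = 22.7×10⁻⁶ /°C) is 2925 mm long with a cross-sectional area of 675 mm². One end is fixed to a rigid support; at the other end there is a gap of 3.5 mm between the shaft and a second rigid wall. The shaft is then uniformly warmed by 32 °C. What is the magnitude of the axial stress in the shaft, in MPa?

σ ≈ 0 MPa

Free thermal elongation = αΔT L = 22.7×10⁻⁶ × 32 × 2925 = 2.125 mm.
Since δ_free = 2.12 mm is less than the 3.5 mm gap, the shaft never touches the wall. No axial force develops.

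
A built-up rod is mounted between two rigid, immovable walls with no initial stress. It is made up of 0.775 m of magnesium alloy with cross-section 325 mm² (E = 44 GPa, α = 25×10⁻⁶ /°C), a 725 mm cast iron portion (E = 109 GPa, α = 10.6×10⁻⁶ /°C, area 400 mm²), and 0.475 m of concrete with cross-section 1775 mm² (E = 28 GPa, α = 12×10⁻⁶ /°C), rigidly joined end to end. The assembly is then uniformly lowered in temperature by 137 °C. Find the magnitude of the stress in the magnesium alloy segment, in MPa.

σ ≈ 172 MPa (tensile)

Free thermal contraction of the whole bar: Σ αᵢΔT Lᵢ = 25×10⁻⁶×137×775 + 10.6×10⁻⁶×137×725 + 12×10⁻⁶×137×475 = 4.488 mm.
Since the ends are fixed, an axial force P builds up, equal in every segment, with P · Σ Lᵢ/(AᵢEᵢ) = δ_free.
Σ Lᵢ/(AᵢEᵢ) = 775/(325×44×10³) + 725/(400×109×10³) + 475/(1775×28×10³) = 8.038×10⁻⁵ mm/N.
Hence P = δ_free / Σ(L/AE) = 4.488/8.038×10⁻⁵ = 55.84 kN (tensile).
σ_{magnesium alloy} = P / A = 55840 / 325 = 171.8 MPa.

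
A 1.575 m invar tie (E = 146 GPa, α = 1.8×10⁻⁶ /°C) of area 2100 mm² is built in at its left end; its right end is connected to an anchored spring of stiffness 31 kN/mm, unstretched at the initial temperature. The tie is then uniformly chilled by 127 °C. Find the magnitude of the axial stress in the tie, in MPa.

σ ≈ 4.58 MPa (tensile)

If the spring were absent the tie would shorten by αΔT L = 1.8×10⁻⁶ × 127 × 1575 = 0.36 mm.
With a force P in the spring, the elastic change of the tie is PL/(AE) and that of the spring is P/k; compatibility requires their sum to equal δ_free.
So P = δ_free / [L/(AE) + 1/k] = 0.36 / [ 1575/(2100×146×10³) + 1/(31×10³) ].
P = 0.36 / 3.74×10⁻⁵ = 9628 N.
σ = P/A = 9628/2100 = 4.585 MPa.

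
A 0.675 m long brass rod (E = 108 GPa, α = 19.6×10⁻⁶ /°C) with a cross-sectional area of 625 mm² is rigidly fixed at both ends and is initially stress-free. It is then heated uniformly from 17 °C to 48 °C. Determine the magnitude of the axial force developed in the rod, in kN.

P ≈ 41 kN (compressive)

With zero net strain, σ = E·αΔT = 108 GPa × 19.6×10⁻⁶ × 31 = 65.62 MPa.
Axial force P = σA = 65.62 × 625 = 41010 N = 41.01 kN, compressive.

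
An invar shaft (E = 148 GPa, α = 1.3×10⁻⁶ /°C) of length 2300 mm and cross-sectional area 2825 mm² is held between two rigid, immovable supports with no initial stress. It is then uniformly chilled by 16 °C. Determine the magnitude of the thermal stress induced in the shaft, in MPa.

σ ≈ 3.08 MPa (tensile)

The supports are rigid, so the total axial strain is zero. The restrained thermal strain is ε = αΔT = 1.3×10⁻⁶ × 16 = 20.8×10⁻⁶.
The stress required to suppress this strain is σ = Eε = 148×10³ × 20.8×10⁻⁶ = 3.078 MPa, tensile since the shaft is trying to contract.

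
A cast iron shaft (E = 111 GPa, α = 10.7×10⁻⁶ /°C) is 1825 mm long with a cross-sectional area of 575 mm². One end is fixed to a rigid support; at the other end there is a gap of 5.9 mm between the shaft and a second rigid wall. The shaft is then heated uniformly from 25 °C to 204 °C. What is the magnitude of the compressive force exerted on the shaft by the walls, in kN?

If the wall were absent the shaft would grow by αΔT L = 10.7×10⁻⁶ × 179 × 1825 = 3.495 mm.
Since δ_free = 3.5 mm is less than the 5.9 mm gap, the shaft never touches the wall. No axial force develops.

P ≈ 0 kN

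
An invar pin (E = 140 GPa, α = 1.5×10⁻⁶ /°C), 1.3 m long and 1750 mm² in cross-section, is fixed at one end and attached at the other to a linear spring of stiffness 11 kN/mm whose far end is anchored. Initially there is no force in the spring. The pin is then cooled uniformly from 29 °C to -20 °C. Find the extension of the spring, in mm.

If the spring were absent the pin would shorten by αΔT L = 1.5×10⁻⁶ × 49 × 1300 = 0.09555 mm.
With a force P in the spring, the elastic change of the pin is PL/(AE) and that of the spring is P/k; compatibility requires their sum to equal δ_free.
P [ L/(AE) + 1/k ] = δ_free → P [ 1300/(1750×140×10³) + 1/(11×10³) ] = 0.09555.
P = 0.09555 / 9.622×10⁻⁵ = 993.1 N.
Spring extension = P/k = 993.1/(11×10³) = 0.09028 mm.

δ ≈ 0.0903 mm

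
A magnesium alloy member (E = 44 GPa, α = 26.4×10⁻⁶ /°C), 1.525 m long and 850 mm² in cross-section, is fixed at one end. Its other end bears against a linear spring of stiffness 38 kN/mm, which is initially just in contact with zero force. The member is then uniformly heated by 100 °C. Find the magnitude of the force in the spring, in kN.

P ≈ 60 kN

If the spring were absent the member would lengthen by αΔT L = 26.4×10⁻⁶ × 100 × 1525 = 4.026 mm.
With a force P in the spring, the elastic change of the member is PL/(AE) and that of the spring is P/k; compatibility requires their sum to equal δ_free.
P [ L/(AE) + 1/k ] = δ_free → P [ 1525/(850×44×10³) + 1/(38×10³) ] = 4.026.
P = 4.026 / 6.709×10⁻⁵ = 60010 N.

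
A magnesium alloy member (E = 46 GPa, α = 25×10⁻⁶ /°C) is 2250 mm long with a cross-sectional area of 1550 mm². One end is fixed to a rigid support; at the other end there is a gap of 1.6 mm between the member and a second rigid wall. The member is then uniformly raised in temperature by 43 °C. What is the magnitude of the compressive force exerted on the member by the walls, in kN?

P ≈ 25.9 kN

Free thermal elongation = αΔT L = 25×10⁻⁶ × 43 × 2250 = 2.419 mm.
After closing the 1.6 mm clearance, 2.419 − 1.6 = 0.8188 mm of expansion remains to be suppressed by the wall.
Compatibility: PL/(AE) = 0.8188 mm, so σ = P/A = E × (0.8188/2250) = 16.74 MPa.
P = σA = 16.74 × 1550 = 25.95 kN.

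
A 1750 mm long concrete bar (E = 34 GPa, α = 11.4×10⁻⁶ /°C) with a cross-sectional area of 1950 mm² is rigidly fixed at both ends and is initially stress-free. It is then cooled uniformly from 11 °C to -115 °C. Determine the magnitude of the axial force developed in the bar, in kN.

The ends cannot move, so σ = EαΔT = 34×10³ × 11.4×10⁻⁶ × 126 = 48.84 MPa.
P = AEαΔT = 1950 × 34×10³ × 11.4×10⁻⁶ × 126 = 95.23 kN (tensile).

P ≈ 95.2 kN (tensile)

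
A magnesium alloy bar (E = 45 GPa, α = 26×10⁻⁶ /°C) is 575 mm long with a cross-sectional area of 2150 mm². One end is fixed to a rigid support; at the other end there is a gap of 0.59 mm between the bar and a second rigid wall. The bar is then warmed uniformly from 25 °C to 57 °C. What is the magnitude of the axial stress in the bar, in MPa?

Free thermal elongation = αΔT L = 26×10⁻⁶ × 32 × 575 = 0.4784 mm.
This is smaller than the 0.59 mm clearance, so the bar expands freely without reaching the stop — the stress is zero.

σ ≈ 0 MPa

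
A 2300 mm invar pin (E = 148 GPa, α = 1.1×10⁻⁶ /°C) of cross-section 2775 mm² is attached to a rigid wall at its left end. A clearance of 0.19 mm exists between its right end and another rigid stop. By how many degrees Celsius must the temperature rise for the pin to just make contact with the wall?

ΔT ≈ 75.1 °C

Contact occurs when the free expansion equals the gap: αΔT L = 0.19 mm.
ΔT = 0.19 / (1.1×10⁻⁶ × 2300) = 75.1 °C.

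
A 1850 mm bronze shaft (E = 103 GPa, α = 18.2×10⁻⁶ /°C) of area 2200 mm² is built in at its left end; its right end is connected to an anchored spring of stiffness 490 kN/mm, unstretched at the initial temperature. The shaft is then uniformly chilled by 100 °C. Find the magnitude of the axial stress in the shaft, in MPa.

σ ≈ 150 MPa (tensile)

If the spring were absent the shaft would shorten by αΔT L = 18.2×10⁻⁶ × 100 × 1850 = 3.367 mm.
Let P be the tensile force in the spring. The shaft extends elastically by PL/(AE) and the spring stretches by P/k; together these equal δ_free.
P [ L/(AE) + 1/k ] = δ_free → P [ 1850/(2200×103×10³) + 1/(490×10³) ] = 3.367.
P = 3.367 / 1.02×10⁻⁵ = 329900 N.
σ = P/A = 329900/2200 = 150 MPa.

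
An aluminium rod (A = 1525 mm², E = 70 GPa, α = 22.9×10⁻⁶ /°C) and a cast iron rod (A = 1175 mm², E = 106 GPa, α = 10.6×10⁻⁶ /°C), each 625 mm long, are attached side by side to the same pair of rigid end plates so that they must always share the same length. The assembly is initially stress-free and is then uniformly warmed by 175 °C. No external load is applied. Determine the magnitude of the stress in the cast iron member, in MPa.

σ ≈ 105 MPa (tensile)

Equilibrium of a rigid end plate with no external load gives equal and opposite internal forces ±P in the two members. Since α_{aluminium} > α_{cast iron}, heating drives the aluminium into compression and the cast iron into tension.
Compatibility of the two members (thermal + elastic change equal): (α₁ − α₂)ΔT = P·[1/(A₁E₁) + 1/(A₂E₂)].
|α₁ − α₂|·ΔT = 12.3×10⁻⁶ × 175 = 0.002152.
1/(A₁E₁) + 1/(A₂E₂) = 1/(1525×70×10³) + 1/(1175×106×10³) = 1.74×10⁻⁸ N⁻¹.
P = 0.002152 / 1.74×10⁻⁸ = 123700 N = 123.7 kN.
σ_{cast iron} = P/A₂ = 123700/1175 = 105.3 MPa, tensile.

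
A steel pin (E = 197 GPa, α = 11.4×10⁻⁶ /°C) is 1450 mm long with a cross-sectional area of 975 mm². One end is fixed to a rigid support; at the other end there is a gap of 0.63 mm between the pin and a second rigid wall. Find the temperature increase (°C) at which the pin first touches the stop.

ΔT ≈ 38.1 °C

The gap closes when αΔT L = 0.63 mm, since the pin is still unstressed at that instant.
So ΔT = g/(αL) = 0.63/(11.4×10⁻⁶ × 1450) = 38.11 °C.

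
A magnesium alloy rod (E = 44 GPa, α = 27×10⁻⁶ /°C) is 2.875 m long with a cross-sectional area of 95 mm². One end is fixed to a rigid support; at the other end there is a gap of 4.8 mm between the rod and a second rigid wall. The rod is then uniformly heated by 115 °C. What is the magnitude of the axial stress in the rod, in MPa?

If the wall were absent the rod would grow by αΔT L = 27×10⁻⁶ × 115 × 2875 = 8.927 mm.
The gap closes (δ_free > 4.8 mm) and the wall then resists a further 8.927 − 4.8 = 4.127 mm of expansion.
So σ = E(δ_free − g)/L = 44×10³ × 4.127/2875 = 63.16 MPa.

σ ≈ 63.2 MPa (compressive)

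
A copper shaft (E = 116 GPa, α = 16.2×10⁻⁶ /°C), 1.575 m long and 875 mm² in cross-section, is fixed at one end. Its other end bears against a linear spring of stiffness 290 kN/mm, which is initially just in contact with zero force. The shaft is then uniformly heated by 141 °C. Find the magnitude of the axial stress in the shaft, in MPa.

σ ≈ 217 MPa (compressive)

Free thermal expansion: δ_free = αΔT L = 16.2×10⁻⁶ × 141 × 1575 = 3.598 mm.
With a force P in the spring, the elastic change of the shaft is PL/(AE) and that of the spring is P/k; compatibility requires their sum to equal δ_free.
P [ L/(AE) + 1/k ] = δ_free → P [ 1575/(875×116×10³) + 1/(290×10³) ] = 3.598.
P = 3.598 / 1.897×10⁻⁵ = 189700 N.
σ = P/A = 189700/875 = 216.8 MPa.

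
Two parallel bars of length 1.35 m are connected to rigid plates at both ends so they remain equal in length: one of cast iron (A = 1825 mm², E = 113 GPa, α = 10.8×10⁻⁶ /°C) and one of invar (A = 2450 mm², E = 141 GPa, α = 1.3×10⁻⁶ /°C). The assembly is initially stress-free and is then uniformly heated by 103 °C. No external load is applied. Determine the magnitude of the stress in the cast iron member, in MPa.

σ ≈ 69.2 MPa (compressive)

The cast iron has the larger α, so on heating it would change length more than the invar if both were free. The rigid plates force a common final length, so the cast iron is put into compression and the invar into tension, with equal and opposite forces P (no external load).
Compatibility of the two members (thermal + elastic change equal): (α₁ − α₂)ΔT = P·[1/(A₁E₁) + 1/(A₂E₂)].
|α₁ − α₂|·ΔT = 9.5×10⁻⁶ × 103 = 0.0009785.
1/(A₁E₁) + 1/(A₂E₂) = 1/(1825×113×10³) + 1/(2450×141×10³) = 7.744×10⁻⁹ N⁻¹.
So P = 0.0009785 / 7.744×10⁻⁹ = 126.4 kN.
σ_{cast iron} = P/A₁ = 126400/1825 = 69.24 MPa, compressive.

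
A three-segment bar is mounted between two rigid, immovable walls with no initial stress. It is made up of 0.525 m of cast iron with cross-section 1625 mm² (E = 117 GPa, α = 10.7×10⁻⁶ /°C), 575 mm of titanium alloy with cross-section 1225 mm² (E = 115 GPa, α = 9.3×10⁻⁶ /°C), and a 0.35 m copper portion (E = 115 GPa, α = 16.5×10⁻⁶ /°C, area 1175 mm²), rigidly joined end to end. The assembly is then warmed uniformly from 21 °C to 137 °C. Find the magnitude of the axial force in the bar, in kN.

P ≈ 206 kN (compressive)

With the walls removed the bar would change length by δ_free = Σ αᵢΔT Lᵢ = 10.7×10⁻⁶×116×525 + 9.3×10⁻⁶×116×575 + 16.5×10⁻⁶×116×350 = 1.942 mm.
The walls prevent any net length change, so an axial force P (same in every segment) develops. Compatibility: P · Σ Lᵢ/(AᵢEᵢ) = δ_free.
Σ Lᵢ/(AᵢEᵢ) = 525/(1625×117×10³) + 575/(1225×115×10³) + 350/(1175×115×10³) = 9.433×10⁻⁶ mm/N.
So P = 1.942 / 9.433×10⁻⁶ = 205.9 kN, compressive.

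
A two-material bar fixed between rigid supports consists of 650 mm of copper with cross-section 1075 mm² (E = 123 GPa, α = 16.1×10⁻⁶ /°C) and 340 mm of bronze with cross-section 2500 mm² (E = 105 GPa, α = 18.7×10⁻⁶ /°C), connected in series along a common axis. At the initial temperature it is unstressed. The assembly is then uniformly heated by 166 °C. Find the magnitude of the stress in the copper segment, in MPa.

σ ≈ 418 MPa (compressive)

If the supports were absent, the total length change would be Σ αᵢΔT Lᵢ = 16.1×10⁻⁶×166×650 + 18.7×10⁻⁶×166×340 = 2.793 mm.
The rigid supports impose zero overall length change; the single axial force P common to all segments must satisfy P Σ Lᵢ/(AᵢEᵢ) = δ_free.
The series flexibility is Σ Lᵢ/(AᵢEᵢ) = 650/(1075×123×10³) + 340/(2500×105×10³) = 6.211×10⁻⁶ mm/N.
So P = 2.793 / 6.211×10⁻⁶ = 449.6 kN, compressive.
σ_{copper} = P / A = 449600 / 1075 = 418.2 MPa.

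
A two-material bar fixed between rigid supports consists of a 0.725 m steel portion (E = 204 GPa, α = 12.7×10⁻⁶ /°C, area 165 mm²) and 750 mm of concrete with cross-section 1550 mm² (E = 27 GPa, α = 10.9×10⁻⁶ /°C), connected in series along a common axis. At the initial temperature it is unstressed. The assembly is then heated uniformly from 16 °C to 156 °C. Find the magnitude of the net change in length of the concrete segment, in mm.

|ΔL| ≈ 0.0393 mm

If the supports were absent, the total length change would be Σ αᵢΔT Lᵢ = 12.7×10⁻⁶×140×725 + 10.9×10⁻⁶×140×750 = 2.434 mm.
The walls prevent any net length change, so an axial force P (same in every segment) develops. Compatibility: P · Σ Lᵢ/(AᵢEᵢ) = δ_free.
Σ Lᵢ/(AᵢEᵢ) = 725/(165×204×10³) + 750/(1550×27×10³) = 3.946×10⁻⁵ mm/N.
P = 2.434 / 3.946×10⁻⁵ = 61670 N = 61.67 kN, compressive.
For the concrete segment, free thermal change = 10.9×10⁻⁶×140×750 = 1.145 mm and elastic change from P = 61670×750/(1550×27×10³) = 1.105 mm; these oppose, so the net change is 0.0393 mm (segment lengthens).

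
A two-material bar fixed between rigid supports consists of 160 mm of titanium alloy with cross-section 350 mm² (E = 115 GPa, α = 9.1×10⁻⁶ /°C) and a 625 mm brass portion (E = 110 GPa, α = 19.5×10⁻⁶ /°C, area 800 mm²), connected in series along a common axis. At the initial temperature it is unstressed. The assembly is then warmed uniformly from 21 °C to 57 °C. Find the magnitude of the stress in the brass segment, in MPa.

Free thermal expansion of the whole bar: Σ αᵢΔT Lᵢ = 9.1×10⁻⁶×36×160 + 19.5×10⁻⁶×36×625 = 0.4912 mm.
Since the ends are fixed, an axial force P builds up, equal in every segment, with P · Σ Lᵢ/(AᵢEᵢ) = δ_free.
The series flexibility is Σ Lᵢ/(AᵢEᵢ) = 160/(350×115×10³) + 625/(800×110×10³) = 1.108×10⁻⁵ mm/N.
Hence P = δ_free / Σ(L/AE) = 0.4912/1.108×10⁻⁵ = 44.34 kN (compressive).
σ_{brass} = P / A = 44340 / 800 = 55.42 MPa.

σ ≈ 55.4 MPa (compressive)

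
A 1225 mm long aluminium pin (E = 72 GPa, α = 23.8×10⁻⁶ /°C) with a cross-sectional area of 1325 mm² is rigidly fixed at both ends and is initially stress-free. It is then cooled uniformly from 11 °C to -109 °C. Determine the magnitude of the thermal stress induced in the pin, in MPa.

The supports are rigid, so the total axial strain is zero. The restrained thermal strain is ε = αΔT = 23.8×10⁻⁶ × 120 = 2856×10⁻⁶.
The stress required to suppress this strain is σ = Eε = 72×10³ × 2856×10⁻⁶ = 205.6 MPa, tensile since the pin is trying to contract.

σ ≈ 206 MPa (tensile)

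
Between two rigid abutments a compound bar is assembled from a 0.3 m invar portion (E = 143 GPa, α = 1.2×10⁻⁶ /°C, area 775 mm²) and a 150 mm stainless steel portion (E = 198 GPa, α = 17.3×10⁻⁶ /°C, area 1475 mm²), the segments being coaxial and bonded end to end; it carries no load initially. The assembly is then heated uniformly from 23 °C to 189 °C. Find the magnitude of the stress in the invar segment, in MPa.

σ ≈ 197 MPa (compressive)

If the supports were absent, the total length change would be Σ αᵢΔT Lᵢ = 1.2×10⁻⁶×166×300 + 17.3×10⁻⁶×166×150 = 0.4905 mm.
The rigid supports impose zero overall length change; the single axial force P common to all segments must satisfy P Σ Lᵢ/(AᵢEᵢ) = δ_free.
The series flexibility is Σ Lᵢ/(AᵢEᵢ) = 300/(775×143×10³) + 150/(1475×198×10³) = 3.221×10⁻⁶ mm/N.
P = 0.4905 / 3.221×10⁻⁶ = 152300 N = 152.3 kN, compressive.
σ_{invar} = P / A = 152300 / 775 = 196.5 MPa.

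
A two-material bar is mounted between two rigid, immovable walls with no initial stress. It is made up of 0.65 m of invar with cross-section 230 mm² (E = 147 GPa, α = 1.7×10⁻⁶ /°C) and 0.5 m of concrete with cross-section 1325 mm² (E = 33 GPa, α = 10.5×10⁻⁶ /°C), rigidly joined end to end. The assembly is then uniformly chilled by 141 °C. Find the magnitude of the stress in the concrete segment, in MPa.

σ ≈ 22.1 MPa (tensile)

If the supports were absent, the total length change would be Σ αᵢΔT Lᵢ = 1.7×10⁻⁶×141×650 + 10.5×10⁻⁶×141×500 = 0.8961 mm.
Since the ends are fixed, an axial force P builds up, equal in every segment, with P · Σ Lᵢ/(AᵢEᵢ) = δ_free.
The series flexibility is Σ Lᵢ/(AᵢEᵢ) = 650/(230×147×10³) + 500/(1325×33×10³) = 3.066×10⁻⁵ mm/N.
Hence P = δ_free / Σ(L/AE) = 0.8961/3.066×10⁻⁵ = 29.23 kN (tensile).
σ_{concrete} = P / A = 29230 / 1325 = 22.06 MPa.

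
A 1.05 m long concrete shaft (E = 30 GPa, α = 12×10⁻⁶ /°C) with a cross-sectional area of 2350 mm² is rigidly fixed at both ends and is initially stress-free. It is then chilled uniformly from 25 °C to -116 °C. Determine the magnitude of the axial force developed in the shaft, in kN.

P ≈ 119 kN (tensile)

With zero net strain, σ = E·αΔT = 30 GPa × 12×10⁻⁶ × 141 = 50.76 MPa.
Axial force P = σA = 50.76 × 2350 = 119300 N = 119.3 kN, tensile.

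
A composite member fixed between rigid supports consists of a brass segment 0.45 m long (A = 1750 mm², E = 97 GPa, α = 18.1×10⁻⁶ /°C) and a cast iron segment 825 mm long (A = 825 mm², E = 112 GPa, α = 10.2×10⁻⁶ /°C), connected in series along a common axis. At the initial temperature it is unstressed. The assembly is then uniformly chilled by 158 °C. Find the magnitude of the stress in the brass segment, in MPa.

σ ≈ 129 MPa (tensile)

Free thermal contraction of the whole bar: Σ αᵢΔT Lᵢ = 18.1×10⁻⁶×158×450 + 10.2×10⁻⁶×158×825 = 2.616 mm.
The rigid supports impose zero overall length change; the single axial force P common to all segments must satisfy P Σ Lᵢ/(AᵢEᵢ) = δ_free.
The series flexibility is Σ Lᵢ/(AᵢEᵢ) = 450/(1750×97×10³) + 825/(825×112×10³) = 1.158×10⁻⁵ mm/N.
So P = 2.616 / 1.158×10⁻⁵ = 226 kN, tensile.
σ_{brass} = P / A = 226000 / 1750 = 129.1 MPa.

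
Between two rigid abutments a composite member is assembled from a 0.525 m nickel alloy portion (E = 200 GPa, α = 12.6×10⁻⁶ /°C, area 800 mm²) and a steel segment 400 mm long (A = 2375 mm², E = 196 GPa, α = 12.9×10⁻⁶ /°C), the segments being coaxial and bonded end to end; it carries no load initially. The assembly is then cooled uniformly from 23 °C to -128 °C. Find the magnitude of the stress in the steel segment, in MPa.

With the walls removed the bar would change length by δ_free = Σ αᵢΔT Lᵢ = 12.6×10⁻⁶×151×525 + 12.9×10⁻⁶×151×400 = 1.778 mm.
The walls prevent any net length change, so an axial force P (same in every segment) develops. Compatibility: P · Σ Lᵢ/(AᵢEᵢ) = δ_free.
The series flexibility is Σ Lᵢ/(AᵢEᵢ) = 525/(800×200×10³) + 400/(2375×196×10³) = 4.141×10⁻⁶ mm/N.
P = 1.778 / 4.141×10⁻⁶ = 429400 N = 429.4 kN, tensile.
σ_{steel} = P / A = 429400 / 2375 = 180.8 MPa.

σ ≈ 181 MPa (tensile)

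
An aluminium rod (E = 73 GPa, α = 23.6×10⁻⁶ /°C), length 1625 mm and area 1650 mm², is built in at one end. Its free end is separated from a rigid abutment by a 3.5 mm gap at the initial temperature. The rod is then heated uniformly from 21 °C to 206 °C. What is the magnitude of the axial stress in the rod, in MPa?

Free thermal elongation = αΔT L = 23.6×10⁻⁶ × 185 × 1625 = 7.095 mm.
The gap closes (δ_free > 3.5 mm) and the wall then resists a further 7.095 − 3.5 = 3.595 mm of expansion.
So σ = E(δ_free − g)/L = 73×10³ × 3.595/1625 = 161.5 MPa.

σ ≈ 161 MPa (compressive)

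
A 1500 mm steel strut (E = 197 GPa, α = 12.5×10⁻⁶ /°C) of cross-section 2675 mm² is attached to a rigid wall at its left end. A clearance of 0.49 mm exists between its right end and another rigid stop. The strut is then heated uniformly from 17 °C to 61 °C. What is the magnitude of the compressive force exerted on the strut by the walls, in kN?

If the wall were absent the strut would grow by αΔT L = 12.5×10⁻⁶ × 44 × 1500 = 0.825 mm.
This exceeds the 0.49 mm gap, so the wall pushes back. The portion of expansion that must be recovered elastically is δ_free − gap = 0.825 − 0.49 = 0.335 mm.
So σ = E(δ_free − g)/L = 197×10³ × 0.335/1500 = 44 MPa.
P = σA = 44 × 2675 = 117.7 kN.

P ≈ 118 kN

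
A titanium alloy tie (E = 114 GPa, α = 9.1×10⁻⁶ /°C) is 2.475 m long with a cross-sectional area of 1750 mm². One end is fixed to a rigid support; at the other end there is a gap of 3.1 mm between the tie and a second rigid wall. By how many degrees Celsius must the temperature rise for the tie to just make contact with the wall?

ΔT ≈ 138 °C

Contact occurs when the free expansion equals the gap: αΔT L = 3.1 mm.
ΔT = 3.1 / (9.1×10⁻⁶ × 2475) = 137.6 °C.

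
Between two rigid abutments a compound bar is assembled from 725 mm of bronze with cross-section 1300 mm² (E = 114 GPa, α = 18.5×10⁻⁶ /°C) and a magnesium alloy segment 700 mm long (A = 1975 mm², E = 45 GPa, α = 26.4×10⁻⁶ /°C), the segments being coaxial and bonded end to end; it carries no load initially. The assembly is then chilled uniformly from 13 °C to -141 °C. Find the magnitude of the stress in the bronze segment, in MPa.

With the walls removed the bar would change length by δ_free = Σ αᵢΔT Lᵢ = 18.5×10⁻⁶×154×725 + 26.4×10⁻⁶×154×700 = 4.911 mm.
The walls prevent any net length change, so an axial force P (same in every segment) develops. Compatibility: P · Σ Lᵢ/(AᵢEᵢ) = δ_free.
The series flexibility is Σ Lᵢ/(AᵢEᵢ) = 725/(1300×114×10³) + 700/(1975×45×10³) = 1.277×10⁻⁵ mm/N.
P = 4.911 / 1.277×10⁻⁵ = 384700 N = 384.7 kN, tensile.
σ_{bronze} = P / A = 384700 / 1300 = 295.9 MPa.

σ ≈ 296 MPa (tensile)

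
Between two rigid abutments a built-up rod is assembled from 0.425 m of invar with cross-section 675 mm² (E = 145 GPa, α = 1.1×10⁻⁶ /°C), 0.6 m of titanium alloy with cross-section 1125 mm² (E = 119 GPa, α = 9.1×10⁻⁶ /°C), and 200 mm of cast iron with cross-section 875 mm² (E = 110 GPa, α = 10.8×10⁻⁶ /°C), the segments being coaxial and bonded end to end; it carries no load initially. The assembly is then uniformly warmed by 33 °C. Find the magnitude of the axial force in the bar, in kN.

P ≈ 24.5 kN (compressive)

Free thermal expansion of the whole bar: Σ αᵢΔT Lᵢ = 1.1×10⁻⁶×33×425 + 9.1×10⁻⁶×33×600 + 10.8×10⁻⁶×33×200 = 0.2669 mm.
Since the ends are fixed, an axial force P builds up, equal in every segment, with P · Σ Lᵢ/(AᵢEᵢ) = δ_free.
The series flexibility is Σ Lᵢ/(AᵢEᵢ) = 425/(675×145×10³) + 600/(1125×119×10³) + 200/(875×110×10³) = 1.09×10⁻⁵ mm/N.
Hence P = δ_free / Σ(L/AE) = 0.2669/1.09×10⁻⁵ = 24.48 kN (compressive).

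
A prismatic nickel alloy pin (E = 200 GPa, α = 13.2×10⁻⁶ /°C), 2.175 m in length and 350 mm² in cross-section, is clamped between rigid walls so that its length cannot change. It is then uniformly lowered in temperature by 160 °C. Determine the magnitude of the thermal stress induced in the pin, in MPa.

σ ≈ 422 MPa (tensile)

The supports are rigid, so the total axial strain is zero. The restrained thermal strain is ε = αΔT = 13.2×10⁻⁶ × 160 = 2112×10⁻⁶.
σ = EαΔT = 200×10³ × 13.2×10⁻⁶ × 160 = 422.4 MPa (tensile; the pin is trying to contract).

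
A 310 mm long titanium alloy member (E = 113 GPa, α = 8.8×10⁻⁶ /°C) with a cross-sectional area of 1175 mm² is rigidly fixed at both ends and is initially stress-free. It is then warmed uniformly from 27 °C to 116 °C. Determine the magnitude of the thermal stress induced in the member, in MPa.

The supports are rigid, so the total axial strain is zero. The restrained thermal strain is ε = αΔT = 8.8×10⁻⁶ × 89 = 783.2×10⁻⁶.
σ = EαΔT = 113×10³ × 8.8×10⁻⁶ × 89 = 88.5 MPa (compressive; the member is trying to expand).

σ ≈ 88.5 MPa (compressive)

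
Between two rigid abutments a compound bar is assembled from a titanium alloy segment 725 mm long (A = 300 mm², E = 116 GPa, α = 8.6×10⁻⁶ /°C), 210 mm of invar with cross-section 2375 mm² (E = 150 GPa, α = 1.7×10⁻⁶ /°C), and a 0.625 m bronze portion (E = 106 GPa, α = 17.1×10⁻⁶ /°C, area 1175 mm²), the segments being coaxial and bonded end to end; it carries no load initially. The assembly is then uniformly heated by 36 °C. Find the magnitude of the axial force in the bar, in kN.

P ≈ 23.5 kN (compressive)

If the supports were absent, the total length change would be Σ αᵢΔT Lᵢ = 8.6×10⁻⁶×36×725 + 1.7×10⁻⁶×36×210 + 17.1×10⁻⁶×36×625 = 0.6221 mm.
The walls prevent any net length change, so an axial force P (same in every segment) develops. Compatibility: P · Σ Lᵢ/(AᵢEᵢ) = δ_free.
The series flexibility is Σ Lᵢ/(AᵢEᵢ) = 725/(300×116×10³) + 210/(2375×150×10³) + 625/(1175×106×10³) = 2.644×10⁻⁵ mm/N.
Hence P = δ_free / Σ(L/AE) = 0.6221/2.644×10⁻⁵ = 23.53 kN (compressive).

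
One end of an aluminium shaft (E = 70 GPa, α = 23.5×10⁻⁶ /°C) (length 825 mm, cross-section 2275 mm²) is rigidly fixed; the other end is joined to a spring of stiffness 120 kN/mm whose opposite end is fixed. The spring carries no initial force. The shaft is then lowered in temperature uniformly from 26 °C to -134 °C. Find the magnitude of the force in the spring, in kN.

If the spring were absent the shaft would shorten by αΔT L = 23.5×10⁻⁶ × 160 × 825 = 3.102 mm.
With a force P in the spring, the elastic change of the shaft is PL/(AE) and that of the spring is P/k; compatibility requires their sum to equal δ_free.
P [ L/(AE) + 1/k ] = δ_free → P [ 825/(2275×70×10³) + 1/(120×10³) ] = 3.102.
P = 3.102 / 1.351×10⁻⁵ = 229500 N.

P ≈ 230 kN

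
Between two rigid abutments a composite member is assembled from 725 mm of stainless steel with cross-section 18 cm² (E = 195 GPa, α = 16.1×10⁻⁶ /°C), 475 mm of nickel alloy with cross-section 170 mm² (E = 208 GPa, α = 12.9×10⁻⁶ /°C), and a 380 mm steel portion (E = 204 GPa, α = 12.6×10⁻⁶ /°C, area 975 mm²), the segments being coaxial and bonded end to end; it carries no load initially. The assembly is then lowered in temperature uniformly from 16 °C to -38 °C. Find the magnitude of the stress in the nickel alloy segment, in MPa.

If the supports were absent, the total length change would be Σ αᵢΔT Lᵢ = 16.1×10⁻⁶×54×725 + 12.9×10⁻⁶×54×475 + 12.6×10⁻⁶×54×380 = 1.22 mm.
Since the ends are fixed, an axial force P builds up, equal in every segment, with P · Σ Lᵢ/(AᵢEᵢ) = δ_free.
Σ Lᵢ/(AᵢEᵢ) = 725/(1800×195×10³) + 475/(170×208×10³) + 380/(975×204×10³) = 1.741×10⁻⁵ mm/N.
Hence P = δ_free / Σ(L/AE) = 1.22/1.741×10⁻⁵ = 70.06 kN (tensile).
σ_{nickel alloy} = P / A = 70060 / 170 = 412.1 MPa.

σ ≈ 412 MPa (tensile)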